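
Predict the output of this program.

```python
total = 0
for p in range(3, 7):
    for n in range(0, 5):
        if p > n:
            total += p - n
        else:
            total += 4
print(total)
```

63

p=3,n=0: 3>0, total = 0+3 = 3
p=3,n=1: 3>1, total = 3+2 = 5
p=3,n=2: 3>2, total = 5+1 = 6
p=3,n=3: not 3>3, total = 6+4 = 10
p=3,n=4: not 3>4, total = 10+4 = 14
p=4,n=0: 4>0, total = 14+4 = 18
p=4,n=1: 4>1, total = 18+3 = 21
p=4,n=2: 4>2, total = 21+2 = 23
p=4,n=3: 4>3, total = 23+1 = 24
p=4,n=4: not 4>4, total = 24+4 = 28
p=5,n=0: 5>0, total = 28+5 = 33
p=5,n=1: 5>1, total = 33+4 = 37
p=5,n=2: 5>2, total = 37+3 = 40
p=5,n=3: 5>3, total = 40+2 = 42
p=5,n=4: 5>4, total = 42+1 = 43
p=6,n=0: 6>0, total = 43+6 = 49
p=6,n=1: 6>1, total = 49+5 = 54
p=6,n=2: 6>2, total = 54+4 = 58
p=6,n=3: 6>3, total = 58+3 = 61
p=6,n=4: 6>4, total = 61+2 = 63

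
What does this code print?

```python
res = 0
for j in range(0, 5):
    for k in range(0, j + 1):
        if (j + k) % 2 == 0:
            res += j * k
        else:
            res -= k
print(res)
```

j=0,k=0: even sum, res = 0+0 = 0
j=1,k=0: odd sum, res = 0-0 = 0
j=1,k=1: even sum, res = 0+1 = 1
j=2,k=0: even sum, res = 1+0 = 1
j=2,k=1: odd sum, res = 1-1 = 0
j=2,k=2: even sum, res = 0+4 = 4
j=3,k=0: odd sum, res = 4-0 = 4
j=3,k=1: even sum, res = 4+3 = 7
j=3,k=2: odd sum, res = 7-2 = 5
j=3,k=3: even sum, res = 5+9 = 14
j=4,k=0: even sum, res = 14+0 = 14
j=4,k=1: odd sum, res = 14-1 = 13
j=4,k=2: even sum, res = 13+8 = 21
j=4,k=3: odd sum, res = 21-3 = 18
j=4,k=4: even sum, res = 18+16 = 34

34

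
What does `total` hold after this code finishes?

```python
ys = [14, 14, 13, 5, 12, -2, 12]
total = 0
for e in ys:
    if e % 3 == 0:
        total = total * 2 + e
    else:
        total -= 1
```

18

e=14: not %3==0, total = 0-1 = -1
e=14: not %3==0, total = (-1)-1 = -2
e=13: not %3==0, total = (-2)-1 = -3
e=5: not %3==0, total = (-3)-1 = -4
e=12: %3==0, total = (-4)*2+12 = 4
e=-2: not %3==0, total = 4-1 = 3
e=12: %3==0, total = 3*2+12 = 18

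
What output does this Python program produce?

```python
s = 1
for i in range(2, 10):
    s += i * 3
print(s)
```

i=2: s = 1+2*3 = 7
i=3: s = 7+3*3 = 16
i=4: s = 16+4*3 = 28
i=5: s = 28+5*3 = 43
i=6: s = 43+6*3 = 61
i=7: s = 61+7*3 = 82
i=8: s = 82+8*3 = 106
i=9: s = 106+9*3 = 133

133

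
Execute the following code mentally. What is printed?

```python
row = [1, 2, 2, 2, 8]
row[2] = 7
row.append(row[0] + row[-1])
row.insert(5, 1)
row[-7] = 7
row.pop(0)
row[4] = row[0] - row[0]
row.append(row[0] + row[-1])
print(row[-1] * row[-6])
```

77

row[2] = 7 → [1, 2, 7, 2, 8]
append row[0]+row[-1] = 1+8 = 9 → [1, 2, 7, 2, 8, 9]
insert 1 at 5 → [1, 2, 7, 2, 8, 1, 9]
row[-7] = 7 → [7, 2, 7, 2, 8, 1, 9]
pop(0) removes 7 → [2, 7, 2, 8, 1, 9]
row[4] = row[0]-row[0] = 2-2 = 0 → [2, 7, 2, 8, 0, 9]
append row[0]+row[-1] = 2+9 = 11 → [2, 7, 2, 8, 0, 9, 11]
row[-1]*row[-6] = 11*7 = 77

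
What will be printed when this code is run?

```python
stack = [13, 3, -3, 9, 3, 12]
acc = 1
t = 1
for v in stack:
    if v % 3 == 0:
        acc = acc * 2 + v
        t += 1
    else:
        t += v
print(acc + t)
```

v=13: not %3==0; t=14
v=3: %3==0, acc = 1*2+3 = 5; t=15
v=-3: %3==0, acc = 5*2+(-3) = 7; t=16
v=9: %3==0, acc = 7*2+9 = 23; t=17
v=3: %3==0, acc = 23*2+3 = 49; t=18
v=12: %3==0, acc = 49*2+12 = 110; t=19
acc+t = 110+19 = 129

129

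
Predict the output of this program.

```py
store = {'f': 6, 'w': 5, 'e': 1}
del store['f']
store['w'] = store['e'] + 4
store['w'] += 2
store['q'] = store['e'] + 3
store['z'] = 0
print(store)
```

del 'f' → {'w': 5, 'e': 1}
store['w'] = store['e']+4 = 5 → {'w': 5, 'e': 1}
store['w'] = 5+2 = 7 → {'w': 7, 'e': 1}
store['q'] = store['e']+3 = 4 → {'w': 7, 'e': 1, 'q': 4}
store['z'] = 0 → {'w': 7, 'e': 1, 'q': 4, 'z': 0}

{'w': 7, 'e': 1, 'q': 4, 'z': 0}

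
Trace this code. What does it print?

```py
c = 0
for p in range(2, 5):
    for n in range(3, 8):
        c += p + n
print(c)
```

120

p=2,n=3: c = 0+5 = 5
p=2,n=4: c = 5+6 = 11
p=2,n=5: c = 11+7 = 18
p=2,n=6: c = 18+8 = 26
p=2,n=7: c = 26+9 = 35
p=3,n=3: c = 35+6 = 41
p=3,n=4: c = 41+7 = 48
p=3,n=5: c = 48+8 = 56
p=3,n=6: c = 56+9 = 65
p=3,n=7: c = 65+10 = 75
p=4,n=3: c = 75+7 = 82
p=4,n=4: c = 82+8 = 90
p=4,n=5: c = 90+9 = 99
p=4,n=6: c = 99+10 = 109
p=4,n=7: c = 109+11 = 120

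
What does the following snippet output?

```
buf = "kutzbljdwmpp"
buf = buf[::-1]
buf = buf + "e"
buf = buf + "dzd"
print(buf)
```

reverse → 'ppmwdjlbztuk'
+ 'e' → 'ppmwdjlbztuke'
+ 'dzd' → 'ppmwdjlbztukedzd'

ppmwdjlbztukedzd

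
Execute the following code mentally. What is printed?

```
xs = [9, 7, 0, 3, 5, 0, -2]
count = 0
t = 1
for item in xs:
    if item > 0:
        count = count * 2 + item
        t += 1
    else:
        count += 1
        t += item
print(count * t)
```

351

item=9: >0, count = 0*2+9 = 9; t=2
item=7: >0, count = 9*2+7 = 25; t=3
item=0: not >0, count = 25+1 = 26; t=3
item=3: >0, count = 26*2+3 = 55; t=4
item=5: >0, count = 55*2+5 = 115; t=5
item=0: not >0, count = 115+1 = 116; t=5
item=-2: not >0, count = 116+1 = 117; t=3
count*t = 117*3 = 351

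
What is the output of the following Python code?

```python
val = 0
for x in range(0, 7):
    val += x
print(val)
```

x=0: val = 0+0 = 0
x=1: val = 0+1 = 1
x=2: val = 1+2 = 3
x=3: val = 3+3 = 6
x=4: val = 6+4 = 10
x=5: val = 10+5 = 15
x=6: val = 15+6 = 21

21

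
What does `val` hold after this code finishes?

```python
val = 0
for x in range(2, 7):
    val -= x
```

x=2: val = 0-2 = -2
x=3: val = (-2)-3 = -5
x=4: val = (-5)-4 = -9
x=5: val = (-9)-5 = -14
x=6: val = (-14)-6 = -20

-20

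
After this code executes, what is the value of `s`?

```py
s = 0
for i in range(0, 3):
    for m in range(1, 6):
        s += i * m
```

45

i=0,m=1: s = 0+0 = 0
i=0,m=2: s = 0+0 = 0
i=0,m=3: s = 0+0 = 0
i=0,m=4: s = 0+0 = 0
i=0,m=5: s = 0+0 = 0
i=1,m=1: s = 0+1 = 1
i=1,m=2: s = 1+2 = 3
i=1,m=3: s = 3+3 = 6
i=1,m=4: s = 6+4 = 10
i=1,m=5: s = 10+5 = 15
i=2,m=1: s = 15+2 = 17
i=2,m=2: s = 17+4 = 21
i=2,m=3: s = 21+6 = 27
i=2,m=4: s = 27+8 = 35
i=2,m=5: s = 35+10 = 45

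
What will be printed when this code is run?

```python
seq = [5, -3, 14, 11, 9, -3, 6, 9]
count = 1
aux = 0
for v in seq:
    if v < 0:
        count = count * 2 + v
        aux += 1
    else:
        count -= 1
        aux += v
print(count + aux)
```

39

v=5: not <0, count = 1-1 = 0; aux=5
v=-3: <0, count = 0*2+(-3) = -3; aux=6
v=14: not <0, count = (-3)-1 = -4; aux=20
v=11: not <0, count = (-4)-1 = -5; aux=31
v=9: not <0, count = (-5)-1 = -6; aux=40
v=-3: <0, count = (-6)*2+(-3) = -15; aux=41
v=6: not <0, count = (-15)-1 = -16; aux=47
v=9: not <0, count = (-16)-1 = -17; aux=56
count+aux = (-17)+56 = 39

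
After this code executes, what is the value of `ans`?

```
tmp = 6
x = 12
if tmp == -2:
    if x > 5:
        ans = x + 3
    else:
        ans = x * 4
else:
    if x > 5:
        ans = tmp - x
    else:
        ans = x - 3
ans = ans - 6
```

-12

tmp=6, x=12
tmp == -2 is False; x > 5 is True
→ ans = tmp - x = -6
ans = (-6)-6 = -12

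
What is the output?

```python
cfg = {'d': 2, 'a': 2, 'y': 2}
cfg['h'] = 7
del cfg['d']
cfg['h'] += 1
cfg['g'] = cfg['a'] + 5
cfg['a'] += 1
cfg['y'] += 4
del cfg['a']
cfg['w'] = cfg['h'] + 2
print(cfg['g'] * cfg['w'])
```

70

cfg['h'] = 7 → {'d': 2, 'a': 2, 'y': 2, 'h': 7}
del 'd' → {'a': 2, 'y': 2, 'h': 7}
cfg['h'] = 7+1 = 8 → {'a': 2, 'y': 2, 'h': 8}
cfg['g'] = cfg['a']+5 = 7 → {'a': 2, 'y': 2, 'h': 8, 'g': 7}
cfg['a'] = 2+1 = 3 → {'a': 3, 'y': 2, 'h': 8, 'g': 7}
cfg['y'] = 2+4 = 6 → {'a': 3, 'y': 6, 'h': 8, 'g': 7}
del 'a' → {'y': 6, 'h': 8, 'g': 7}
cfg['w'] = cfg['h']+2 = 10 → {'y': 6, 'h': 8, 'g': 7, 'w': 10}
cfg['g']*cfg['w'] = 7*10 = 70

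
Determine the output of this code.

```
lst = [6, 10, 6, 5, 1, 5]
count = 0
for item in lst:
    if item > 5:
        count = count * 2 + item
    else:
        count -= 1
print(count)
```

47

item=6: >5, count = 0*2+6 = 6
item=10: >5, count = 6*2+10 = 22
item=6: >5, count = 22*2+6 = 50
item=5: not >5, count = 50-1 = 49
item=1: not >5, count = 49-1 = 48
item=5: not >5, count = 48-1 = 47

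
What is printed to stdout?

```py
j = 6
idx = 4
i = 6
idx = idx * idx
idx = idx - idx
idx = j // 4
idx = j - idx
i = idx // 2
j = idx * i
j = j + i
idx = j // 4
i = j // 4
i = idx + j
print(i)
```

idx = 4*4 = 16
idx = 16-16 = 0
idx = 6//4 = 1
idx = 6-1 = 5
i = 5//2 = 2
j = 5*2 = 10
j = 10+2 = 12
idx = 12//4 = 3
i = 12//4 = 3
i = 3+12 = 15

15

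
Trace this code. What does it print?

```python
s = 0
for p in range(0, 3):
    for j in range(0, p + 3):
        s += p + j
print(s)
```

p=0,j=0: s = 0+0 = 0
p=0,j=1: s = 0+1 = 1
p=0,j=2: s = 1+2 = 3
p=1,j=0: s = 3+1 = 4
p=1,j=1: s = 4+2 = 6
p=1,j=2: s = 6+3 = 9
p=1,j=3: s = 9+4 = 13
p=2,j=0: s = 13+2 = 15
p=2,j=1: s = 15+3 = 18
p=2,j=2: s = 18+4 = 22
p=2,j=3: s = 22+5 = 27
p=2,j=4: s = 27+6 = 33

33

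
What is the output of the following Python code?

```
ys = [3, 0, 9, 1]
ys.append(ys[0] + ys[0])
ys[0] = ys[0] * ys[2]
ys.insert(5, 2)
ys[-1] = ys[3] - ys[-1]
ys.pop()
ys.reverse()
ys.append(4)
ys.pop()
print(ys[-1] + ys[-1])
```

54

append ys[0]+ys[0] = 3+3 = 6 → [3, 0, 9, 1, 6]
ys[0] = ys[0]*ys[2] = 3*9 = 27 → [27, 0, 9, 1, 6]
insert 2 at 5 → [27, 0, 9, 1, 6, 2]
ys[-1] = ys[3]-ys[-1] = 1-2 = -1 → [27, 0, 9, 1, 6, -1]
pop() removes -1 → [27, 0, 9, 1, 6]
reverse → [6, 1, 9, 0, 27]
append 4 → [6, 1, 9, 0, 27, 4]
pop() removes 4 → [6, 1, 9, 0, 27]
ys[-1]+ys[-1] = 27+27 = 54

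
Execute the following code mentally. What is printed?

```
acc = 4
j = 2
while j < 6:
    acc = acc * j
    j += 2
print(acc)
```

32

j=2: acc = 4*2 = 8
j=4: acc = 8*4 = 32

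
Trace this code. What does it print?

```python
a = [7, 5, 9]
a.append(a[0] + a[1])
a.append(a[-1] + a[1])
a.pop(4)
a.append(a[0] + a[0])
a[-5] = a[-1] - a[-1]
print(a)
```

append a[0]+a[1] = 7+5 = 12 → [7, 5, 9, 12]
append a[-1]+a[1] = 12+5 = 17 → [7, 5, 9, 12, 17]
pop(4) removes 17 → [7, 5, 9, 12]
append a[0]+a[0] = 7+7 = 14 → [7, 5, 9, 12, 14]
a[-5] = a[-1]-a[-1] = 14-14 = 0 → [0, 5, 9, 12, 14]

[0, 5, 9, 12, 14]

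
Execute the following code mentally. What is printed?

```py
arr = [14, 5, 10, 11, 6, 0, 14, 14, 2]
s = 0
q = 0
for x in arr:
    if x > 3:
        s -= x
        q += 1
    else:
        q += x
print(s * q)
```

-666

x=14: >3, s = 0-14 = -14; q=1
x=5: >3, s = (-14)-5 = -19; q=2
x=10: >3, s = (-19)-10 = -29; q=3
x=11: >3, s = (-29)-11 = -40; q=4
x=6: >3, s = (-40)-6 = -46; q=5
x=0: not >3; q=5
x=14: >3, s = (-46)-14 = -60; q=6
x=14: >3, s = (-60)-14 = -74; q=7
x=2: not >3; q=9
s*q = (-74)*9 = -666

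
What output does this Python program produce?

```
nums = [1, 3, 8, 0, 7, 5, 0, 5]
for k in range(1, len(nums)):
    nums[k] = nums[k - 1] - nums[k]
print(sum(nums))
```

k=1: nums[1] = 1-3 = -2 → [1, -2, 8, 0, 7, 5, 0, 5]
k=2: nums[2] = (-2)-8 = -10 → [1, -2, -10, 0, 7, 5, 0, 5]
k=3: nums[3] = (-10)-0 = -10 → [1, -2, -10, -10, 7, 5, 0, 5]
k=4: nums[4] = (-10)-7 = -17 → [1, -2, -10, -10, -17, 5, 0, 5]
k=5: nums[5] = (-17)-5 = -22 → [1, -2, -10, -10, -17, -22, 0, 5]
k=6: nums[6] = (-22)-0 = -22 → [1, -2, -10, -10, -17, -22, -22, 5]
k=7: nums[7] = (-22)-5 = -27 → [1, -2, -10, -10, -17, -22, -22, -27]
sum = -109

-109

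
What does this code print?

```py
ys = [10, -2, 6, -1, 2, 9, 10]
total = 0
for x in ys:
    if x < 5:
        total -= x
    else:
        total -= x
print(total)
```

x=10: not <5, total = 0-10 = -10
x=-2: <5, total = (-10)-(-2) = -8
x=6: not <5, total = (-8)-6 = -14
x=-1: <5, total = (-14)-(-1) = -13
x=2: <5, total = (-13)-2 = -15
x=9: not <5, total = (-15)-9 = -24
x=10: not <5, total = (-24)-10 = -34

-34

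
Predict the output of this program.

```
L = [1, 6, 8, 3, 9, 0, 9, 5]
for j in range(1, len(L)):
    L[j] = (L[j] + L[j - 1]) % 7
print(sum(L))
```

25

j=1: L[1] = (6+1)%7 = 0 → [1, 0, 8, 3, 9, 0, 9, 5]
j=2: L[2] = (8+0)%7 = 1 → [1, 0, 1, 3, 9, 0, 9, 5]
j=3: L[3] = (3+1)%7 = 4 → [1, 0, 1, 4, 9, 0, 9, 5]
j=4: L[4] = (9+4)%7 = 6 → [1, 0, 1, 4, 6, 0, 9, 5]
j=5: L[5] = (0+6)%7 = 6 → [1, 0, 1, 4, 6, 6, 9, 5]
j=6: L[6] = (9+6)%7 = 1 → [1, 0, 1, 4, 6, 6, 1, 5]
j=7: L[7] = (5+1)%7 = 6 → [1, 0, 1, 4, 6, 6, 1, 6]
sum = 25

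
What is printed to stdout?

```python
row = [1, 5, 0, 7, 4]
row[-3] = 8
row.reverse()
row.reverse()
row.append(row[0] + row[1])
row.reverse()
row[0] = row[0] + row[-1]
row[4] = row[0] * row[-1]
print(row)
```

[7, 4, 7, 8, 7, 1]

row[-3] = 8 → [1, 5, 8, 7, 4]
reverse → [4, 7, 8, 5, 1]
reverse → [1, 5, 8, 7, 4]
append row[0]+row[1] = 1+5 = 6 → [1, 5, 8, 7, 4, 6]
reverse → [6, 4, 7, 8, 5, 1]
row[0] = row[0]+row[-1] = 6+1 = 7 → [7, 4, 7, 8, 5, 1]
row[4] = row[0]*row[-1] = 7*1 = 7 → [7, 4, 7, 8, 7, 1]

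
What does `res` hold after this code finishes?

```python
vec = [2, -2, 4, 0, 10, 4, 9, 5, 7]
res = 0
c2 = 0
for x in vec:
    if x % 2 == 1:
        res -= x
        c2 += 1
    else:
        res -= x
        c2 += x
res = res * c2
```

x=2: not odd, res = 0-2 = -2; c2=2
x=-2: not odd, res = (-2)-(-2) = 0; c2=0
x=4: not odd, res = 0-4 = -4; c2=4
x=0: not odd, res = (-4)-0 = -4; c2=4
x=10: not odd, res = (-4)-10 = -14; c2=14
x=4: not odd, res = (-14)-4 = -18; c2=18
x=9: odd, res = (-18)-9 = -27; c2=19
x=5: odd, res = (-27)-5 = -32; c2=20
x=7: odd, res = (-32)-7 = -39; c2=21
res*c2 = (-39)*21 = -819

-819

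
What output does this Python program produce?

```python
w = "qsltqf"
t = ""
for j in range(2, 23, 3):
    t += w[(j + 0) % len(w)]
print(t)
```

j=2: add w[2]='l' → 'l'
j=5: add w[5]='f' → 'lf'
j=8: add w[2]='l' → 'lfl'
j=11: add w[5]='f' → 'lflf'
j=14: add w[2]='l' → 'lflfl'
j=17: add w[5]='f' → 'lflflf'
j=20: add w[2]='l' → 'lflflfl'

lflflfl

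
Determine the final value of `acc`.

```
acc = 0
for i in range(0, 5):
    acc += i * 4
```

40

i=0: acc = 0+0*4 = 0
i=1: acc = 0+1*4 = 4
i=2: acc = 4+2*4 = 12
i=3: acc = 12+3*4 = 24
i=4: acc = 24+4*4 = 40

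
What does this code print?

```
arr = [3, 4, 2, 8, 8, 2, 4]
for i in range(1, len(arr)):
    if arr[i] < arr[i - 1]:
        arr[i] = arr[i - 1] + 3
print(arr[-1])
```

i=1: 4>=3, unchanged → [3, 4, 2, 8, 8, 2, 4]
i=2: 2<4, arr[2] = 4+3 = 7 → [3, 4, 7, 8, 8, 2, 4]
i=3: 8>=7, unchanged → [3, 4, 7, 8, 8, 2, 4]
i=4: 8>=8, unchanged → [3, 4, 7, 8, 8, 2, 4]
i=5: 2<8, arr[5] = 8+3 = 11 → [3, 4, 7, 8, 8, 11, 4]
i=6: 4<11, arr[6] = 11+3 = 14 → [3, 4, 7, 8, 8, 11, 14]

14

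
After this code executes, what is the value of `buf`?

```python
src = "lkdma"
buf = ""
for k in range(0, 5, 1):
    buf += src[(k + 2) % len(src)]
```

'dmalk'

k=0: add src[2]='d' → 'd'
k=1: add src[3]='m' → 'dm'
k=2: add src[4]='a' → 'dma'
k=3: add src[0]='l' → 'dmal'
k=4: add src[1]='k' → 'dmalk'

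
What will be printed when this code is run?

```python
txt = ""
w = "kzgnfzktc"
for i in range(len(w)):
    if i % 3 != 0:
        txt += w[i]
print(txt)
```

i=0: skip
i=1: add 'z' → 'z'
i=2: add 'g' → 'zg'
i=3: skip
i=4: add 'f' → 'zgf'
i=5: add 'z' → 'zgfz'
i=6: skip
i=7: add 't' → 'zgfzt'
i=8: add 'c' → 'zgfztc'

zgfztc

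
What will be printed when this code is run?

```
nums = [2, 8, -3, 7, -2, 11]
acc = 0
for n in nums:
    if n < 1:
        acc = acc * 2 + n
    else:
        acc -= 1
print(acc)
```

-19

n=2: not <1, acc = 0-1 = -1
n=8: not <1, acc = (-1)-1 = -2
n=-3: <1, acc = (-2)*2+(-3) = -7
n=7: not <1, acc = (-7)-1 = -8
n=-2: <1, acc = (-8)*2+(-2) = -18
n=11: not <1, acc = (-18)-1 = -19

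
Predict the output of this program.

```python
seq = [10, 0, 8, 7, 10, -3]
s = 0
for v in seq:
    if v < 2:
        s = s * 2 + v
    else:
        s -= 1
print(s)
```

v=10: not <2, s = 0-1 = -1
v=0: <2, s = (-1)*2+0 = -2
v=8: not <2, s = (-2)-1 = -3
v=7: not <2, s = (-3)-1 = -4
v=10: not <2, s = (-4)-1 = -5
v=-3: <2, s = (-5)*2+(-3) = -13

-13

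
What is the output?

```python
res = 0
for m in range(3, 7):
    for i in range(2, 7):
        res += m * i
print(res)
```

m=3,i=2: res = 0+6 = 6
m=3,i=3: res = 6+9 = 15
m=3,i=4: res = 15+12 = 27
m=3,i=5: res = 27+15 = 42
m=3,i=6: res = 42+18 = 60
m=4,i=2: res = 60+8 = 68
m=4,i=3: res = 68+12 = 80
m=4,i=4: res = 80+16 = 96
m=4,i=5: res = 96+20 = 116
m=4,i=6: res = 116+24 = 140
m=5,i=2: res = 140+10 = 150
m=5,i=3: res = 150+15 = 165
m=5,i=4: res = 165+20 = 185
m=5,i=5: res = 185+25 = 210
m=5,i=6: res = 210+30 = 240
m=6,i=2: res = 240+12 = 252
m=6,i=3: res = 252+18 = 270
m=6,i=4: res = 270+24 = 294
m=6,i=5: res = 294+30 = 324
m=6,i=6: res = 324+36 = 360

360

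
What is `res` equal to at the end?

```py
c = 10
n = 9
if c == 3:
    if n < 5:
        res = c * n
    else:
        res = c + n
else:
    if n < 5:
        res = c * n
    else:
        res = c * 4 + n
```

c=10, n=9
c == 3 is False; n < 5 is False
→ res = c * 4 + n = 49

49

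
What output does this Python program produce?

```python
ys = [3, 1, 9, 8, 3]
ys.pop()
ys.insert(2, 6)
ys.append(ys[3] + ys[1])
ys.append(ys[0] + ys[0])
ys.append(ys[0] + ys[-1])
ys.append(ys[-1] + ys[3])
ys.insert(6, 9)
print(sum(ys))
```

79

pop() removes 3 → [3, 1, 9, 8]
insert 6 at 2 → [3, 1, 6, 9, 8]
append ys[3]+ys[1] = 9+1 = 10 → [3, 1, 6, 9, 8, 10]
append ys[0]+ys[0] = 3+3 = 6 → [3, 1, 6, 9, 8, 10, 6]
append ys[0]+ys[-1] = 3+6 = 9 → [3, 1, 6, 9, 8, 10, 6, 9]
append ys[-1]+ys[3] = 9+9 = 18 → [3, 1, 6, 9, 8, 10, 6, 9, 18]
insert 9 at 6 → [3, 1, 6, 9, 8, 10, 9, 6, 9, 18]
sum = 79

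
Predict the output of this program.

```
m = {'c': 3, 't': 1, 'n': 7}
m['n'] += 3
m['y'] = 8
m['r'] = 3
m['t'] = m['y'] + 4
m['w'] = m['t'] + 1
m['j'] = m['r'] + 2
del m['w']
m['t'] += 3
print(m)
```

{'c': 3, 't': 15, 'n': 10, 'y': 8, 'r': 3, 'j': 5}

m['n'] = 7+3 = 10 → {'c': 3, 't': 1, 'n': 10}
m['y'] = 8 → {'c': 3, 't': 1, 'n': 10, 'y': 8}
m['r'] = 3 → {'c': 3, 't': 1, 'n': 10, 'y': 8, 'r': 3}
m['t'] = m['y']+4 = 12 → {'c': 3, 't': 12, 'n': 10, 'y': 8, 'r': 3}
m['w'] = m['t']+1 = 13 → {'c': 3, 't': 12, 'n': 10, 'y': 8, 'r': 3, 'w': 13}
m['j'] = m['r']+2 = 5 → {'c': 3, 't': 12, 'n': 10, 'y': 8, 'r': 3, 'w': 13, 'j': 5}
del 'w' → {'c': 3, 't': 12, 'n': 10, 'y': 8, 'r': 3, 'j': 5}
m['t'] = 12+3 = 15 → {'c': 3, 't': 15, 'n': 10, 'y': 8, 'r': 3, 'j': 5}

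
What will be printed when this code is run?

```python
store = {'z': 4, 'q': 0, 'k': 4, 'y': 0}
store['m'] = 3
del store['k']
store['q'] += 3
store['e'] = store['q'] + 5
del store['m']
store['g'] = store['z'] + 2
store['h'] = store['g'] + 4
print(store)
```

store['m'] = 3 → {'z': 4, 'q': 0, 'k': 4, 'y': 0, 'm': 3}
del 'k' → {'z': 4, 'q': 0, 'y': 0, 'm': 3}
store['q'] = 0+3 = 3 → {'z': 4, 'q': 3, 'y': 0, 'm': 3}
store['e'] = store['q']+5 = 8 → {'z': 4, 'q': 3, 'y': 0, 'm': 3, 'e': 8}
del 'm' → {'z': 4, 'q': 3, 'y': 0, 'e': 8}
store['g'] = store['z']+2 = 6 → {'z': 4, 'q': 3, 'y': 0, 'e': 8, 'g': 6}
store['h'] = store['g']+4 = 10 → {'z': 4, 'q': 3, 'y': 0, 'e': 8, 'g': 6, 'h': 10}

{'z': 4, 'q': 3, 'y': 0, 'e': 8, 'g': 6, 'h': 10}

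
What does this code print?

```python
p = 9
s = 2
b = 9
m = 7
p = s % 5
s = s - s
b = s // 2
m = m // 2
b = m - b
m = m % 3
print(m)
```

0

p = 2%5 = 2
s = 2-2 = 0
b = 0//2 = 0
m = 7//2 = 3
b = 3-0 = 3
m = 3%3 = 0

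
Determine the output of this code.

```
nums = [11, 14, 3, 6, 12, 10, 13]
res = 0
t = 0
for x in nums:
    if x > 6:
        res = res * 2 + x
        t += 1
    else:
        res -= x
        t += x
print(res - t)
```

x=11: >6, res = 0*2+11 = 11; t=1
x=14: >6, res = 11*2+14 = 36; t=2
x=3: not >6, res = 36-3 = 33; t=5
x=6: not >6, res = 33-6 = 27; t=11
x=12: >6, res = 27*2+12 = 66; t=12
x=10: >6, res = 66*2+10 = 142; t=13
x=13: >6, res = 142*2+13 = 297; t=14
res-t = 297-14 = 283

283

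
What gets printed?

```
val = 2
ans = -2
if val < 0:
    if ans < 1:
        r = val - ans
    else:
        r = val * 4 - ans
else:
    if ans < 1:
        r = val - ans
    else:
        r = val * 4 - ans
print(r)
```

4

val=2, ans=-2
val < 0 is False; ans < 1 is True
→ r = val - ans = 4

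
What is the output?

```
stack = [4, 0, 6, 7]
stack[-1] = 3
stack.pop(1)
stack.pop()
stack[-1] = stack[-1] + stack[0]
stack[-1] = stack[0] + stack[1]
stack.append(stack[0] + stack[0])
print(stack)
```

[4, 14, 8]

stack[-1] = 3 → [4, 0, 6, 3]
pop(1) removes 0 → [4, 6, 3]
pop() removes 3 → [4, 6]
stack[-1] = stack[-1]+stack[0] = 6+4 = 10 → [4, 10]
stack[-1] = stack[0]+stack[1] = 4+10 = 14 → [4, 14]
append stack[0]+stack[0] = 4+4 = 8 → [4, 14, 8]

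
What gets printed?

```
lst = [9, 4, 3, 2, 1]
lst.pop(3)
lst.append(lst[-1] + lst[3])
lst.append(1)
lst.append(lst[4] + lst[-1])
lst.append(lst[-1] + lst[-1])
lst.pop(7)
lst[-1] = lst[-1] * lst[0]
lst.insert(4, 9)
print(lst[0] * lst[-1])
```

243

pop(3) removes 2 → [9, 4, 3, 1]
append lst[-1]+lst[3] = 1+1 = 2 → [9, 4, 3, 1, 2]
append 1 → [9, 4, 3, 1, 2, 1]
append lst[4]+lst[-1] = 2+1 = 3 → [9, 4, 3, 1, 2, 1, 3]
append lst[-1]+lst[-1] = 3+3 = 6 → [9, 4, 3, 1, 2, 1, 3, 6]
pop(7) removes 6 → [9, 4, 3, 1, 2, 1, 3]
lst[-1] = lst[-1]*lst[0] = 3*9 = 27 → [9, 4, 3, 1, 2, 1, 27]
insert 9 at 4 → [9, 4, 3, 1, 9, 2, 1, 27]
lst[0]*lst[-1] = 9*27 = 243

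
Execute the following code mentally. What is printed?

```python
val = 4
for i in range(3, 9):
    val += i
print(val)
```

i=3: val = 4+3 = 7
i=4: val = 7+4 = 11
i=5: val = 11+5 = 16
i=6: val = 16+6 = 22
i=7: val = 22+7 = 29
i=8: val = 29+8 = 37

37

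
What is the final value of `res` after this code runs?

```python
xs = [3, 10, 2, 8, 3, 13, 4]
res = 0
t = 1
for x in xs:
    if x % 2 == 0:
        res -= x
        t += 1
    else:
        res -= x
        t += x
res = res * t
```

-1032

x=3: not even, res = 0-3 = -3; t=4
x=10: even, res = (-3)-10 = -13; t=5
x=2: even, res = (-13)-2 = -15; t=6
x=8: even, res = (-15)-8 = -23; t=7
x=3: not even, res = (-23)-3 = -26; t=10
x=13: not even, res = (-26)-13 = -39; t=23
x=4: even, res = (-39)-4 = -43; t=24
res*t = (-43)*24 = -1032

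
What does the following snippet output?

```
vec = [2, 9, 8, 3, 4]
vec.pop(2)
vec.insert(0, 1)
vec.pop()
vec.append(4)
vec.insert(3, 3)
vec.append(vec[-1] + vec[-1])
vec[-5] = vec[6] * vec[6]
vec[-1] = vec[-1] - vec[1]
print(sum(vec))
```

pop(2) removes 8 → [2, 9, 3, 4]
insert 1 at 0 → [1, 2, 9, 3, 4]
pop() removes 4 → [1, 2, 9, 3]
append 4 → [1, 2, 9, 3, 4]
insert 3 at 3 → [1, 2, 9, 3, 3, 4]
append vec[-1]+vec[-1] = 4+4 = 8 → [1, 2, 9, 3, 3, 4, 8]
vec[-5] = vec[6]*vec[6] = 8*8 = 64 → [1, 2, 64, 3, 3, 4, 8]
vec[-1] = vec[-1]-vec[1] = 8-2 = 6 → [1, 2, 64, 3, 3, 4, 6]
sum = 83

83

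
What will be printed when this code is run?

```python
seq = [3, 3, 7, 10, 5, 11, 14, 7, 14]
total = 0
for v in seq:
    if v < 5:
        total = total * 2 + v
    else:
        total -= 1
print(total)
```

v=3: <5, total = 0*2+3 = 3
v=3: <5, total = 3*2+3 = 9
v=7: not <5, total = 9-1 = 8
v=10: not <5, total = 8-1 = 7
v=5: not <5, total = 7-1 = 6
v=11: not <5, total = 6-1 = 5
v=14: not <5, total = 5-1 = 4
v=7: not <5, total = 4-1 = 3
v=14: not <5, total = 3-1 = 2

2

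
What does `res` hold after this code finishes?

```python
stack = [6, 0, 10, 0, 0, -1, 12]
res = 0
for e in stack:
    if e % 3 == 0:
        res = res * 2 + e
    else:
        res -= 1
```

e=6: %3==0, res = 0*2+6 = 6
e=0: %3==0, res = 6*2+0 = 12
e=10: not %3==0, res = 12-1 = 11
e=0: %3==0, res = 11*2+0 = 22
e=0: %3==0, res = 22*2+0 = 44
e=-1: not %3==0, res = 44-1 = 43
e=12: %3==0, res = 43*2+12 = 98

98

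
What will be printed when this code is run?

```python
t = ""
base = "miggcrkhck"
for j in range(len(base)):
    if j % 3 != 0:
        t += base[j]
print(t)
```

igcrhc

j=0: skip
j=1: add 'i' → 'i'
j=2: add 'g' → 'ig'
j=3: skip
j=4: add 'c' → 'igc'
j=5: add 'r' → 'igcr'
j=6: skip
j=7: add 'h' → 'igcrh'
j=8: add 'c' → 'igcrhc'
j=9: skip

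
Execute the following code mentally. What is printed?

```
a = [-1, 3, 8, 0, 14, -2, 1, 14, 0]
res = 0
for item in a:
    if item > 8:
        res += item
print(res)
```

28

item=-1: not >8
item=3: not >8
item=8: not >8
item=0: not >8
item=14: >8, res = 0+14 = 14
item=-2: not >8
item=1: not >8
item=14: >8, res = 14+14 = 28
item=0: not >8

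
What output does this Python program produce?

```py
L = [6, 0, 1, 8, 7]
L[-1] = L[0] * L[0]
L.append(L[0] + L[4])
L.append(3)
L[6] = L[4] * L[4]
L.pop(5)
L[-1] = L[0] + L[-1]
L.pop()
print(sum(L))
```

L[-1] = L[0]*L[0] = 6*6 = 36 → [6, 0, 1, 8, 36]
append L[0]+L[4] = 6+36 = 42 → [6, 0, 1, 8, 36, 42]
append 3 → [6, 0, 1, 8, 36, 42, 3]
L[6] = L[4]*L[4] = 36*36 = 1296 → [6, 0, 1, 8, 36, 42, 1296]
pop(5) removes 42 → [6, 0, 1, 8, 36, 1296]
L[-1] = L[0]+L[-1] = 6+1296 = 1302 → [6, 0, 1, 8, 36, 1302]
pop() removes 1302 → [6, 0, 1, 8, 36]
sum = 51

51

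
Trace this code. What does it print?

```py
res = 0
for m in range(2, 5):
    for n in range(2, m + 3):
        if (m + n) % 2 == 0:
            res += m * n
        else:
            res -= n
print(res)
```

m=2,n=2: even sum, res = 0+4 = 4
m=2,n=3: odd sum, res = 4-3 = 1
m=2,n=4: even sum, res = 1+8 = 9
m=3,n=2: odd sum, res = 9-2 = 7
m=3,n=3: even sum, res = 7+9 = 16
m=3,n=4: odd sum, res = 16-4 = 12
m=3,n=5: even sum, res = 12+15 = 27
m=4,n=2: even sum, res = 27+8 = 35
m=4,n=3: odd sum, res = 35-3 = 32
m=4,n=4: even sum, res = 32+16 = 48
m=4,n=5: odd sum, res = 48-5 = 43
m=4,n=6: even sum, res = 43+24 = 67

67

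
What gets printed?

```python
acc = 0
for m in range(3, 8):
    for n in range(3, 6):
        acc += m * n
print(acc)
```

300

m=3,n=3: acc = 0+9 = 9
m=3,n=4: acc = 9+12 = 21
m=3,n=5: acc = 21+15 = 36
m=4,n=3: acc = 36+12 = 48
m=4,n=4: acc = 48+16 = 64
m=4,n=5: acc = 64+20 = 84
m=5,n=3: acc = 84+15 = 99
m=5,n=4: acc = 99+20 = 119
m=5,n=5: acc = 119+25 = 144
m=6,n=3: acc = 144+18 = 162
m=6,n=4: acc = 162+24 = 186
m=6,n=5: acc = 186+30 = 216
m=7,n=3: acc = 216+21 = 237
m=7,n=4: acc = 237+28 = 265
m=7,n=5: acc = 265+35 = 300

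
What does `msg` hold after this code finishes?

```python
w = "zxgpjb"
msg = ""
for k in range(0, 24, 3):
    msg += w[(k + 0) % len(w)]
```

'zpzpzpzp'

k=0: add w[0]='z' → 'z'
k=3: add w[3]='p' → 'zp'
k=6: add w[0]='z' → 'zpz'
k=9: add w[3]='p' → 'zpzp'
k=12: add w[0]='z' → 'zpzpz'
k=15: add w[3]='p' → 'zpzpzp'
k=18: add w[0]='z' → 'zpzpzpz'
k=21: add w[3]='p' → 'zpzpzpzp'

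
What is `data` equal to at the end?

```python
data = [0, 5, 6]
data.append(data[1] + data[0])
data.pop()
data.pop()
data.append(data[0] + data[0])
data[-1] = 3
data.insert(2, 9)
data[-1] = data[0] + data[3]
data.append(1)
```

[0, 5, 9, 3, 1]

append data[1]+data[0] = 5+0 = 5 → [0, 5, 6, 5]
pop() removes 5 → [0, 5, 6]
pop() removes 6 → [0, 5]
append data[0]+data[0] = 0+0 = 0 → [0, 5, 0]
data[-1] = 3 → [0, 5, 3]
insert 9 at 2 → [0, 5, 9, 3]
data[-1] = data[0]+data[3] = 0+3 = 3 → [0, 5, 9, 3]
append 1 → [0, 5, 9, 3, 1]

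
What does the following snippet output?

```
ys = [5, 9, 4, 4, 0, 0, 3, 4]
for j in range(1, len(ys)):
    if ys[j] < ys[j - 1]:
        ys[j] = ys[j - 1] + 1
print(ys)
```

j=1: 9>=5, unchanged → [5, 9, 4, 4, 0, 0, 3, 4]
j=2: 4<9, ys[2] = 9+1 = 10 → [5, 9, 10, 4, 0, 0, 3, 4]
j=3: 4<10, ys[3] = 10+1 = 11 → [5, 9, 10, 11, 0, 0, 3, 4]
j=4: 0<11, ys[4] = 11+1 = 12 → [5, 9, 10, 11, 12, 0, 3, 4]
j=5: 0<12, ys[5] = 12+1 = 13 → [5, 9, 10, 11, 12, 13, 3, 4]
j=6: 3<13, ys[6] = 13+1 = 14 → [5, 9, 10, 11, 12, 13, 14, 4]
j=7: 4<14, ys[7] = 14+1 = 15 → [5, 9, 10, 11, 12, 13, 14, 15]

[5, 9, 10, 11, 12, 13, 14, 15]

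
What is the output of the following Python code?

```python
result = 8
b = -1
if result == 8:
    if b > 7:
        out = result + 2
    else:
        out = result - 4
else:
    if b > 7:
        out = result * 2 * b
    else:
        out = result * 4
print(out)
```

result=8, b=-1
result == 8 is True; b > 7 is False
→ out = result - 4 = 4

4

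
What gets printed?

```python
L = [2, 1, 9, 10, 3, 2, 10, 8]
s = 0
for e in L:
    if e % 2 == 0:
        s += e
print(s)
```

e=2: even, s = 0+2 = 2
e=1: not even
e=9: not even
e=10: even, s = 2+10 = 12
e=3: not even
e=2: even, s = 12+2 = 14
e=10: even, s = 14+10 = 24
e=8: even, s = 24+8 = 32

32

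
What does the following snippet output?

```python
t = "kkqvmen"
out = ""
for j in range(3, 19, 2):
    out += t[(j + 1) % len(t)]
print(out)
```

mnkvekqm

j=3: add t[4]='m' → 'm'
j=5: add t[6]='n' → 'mn'
j=7: add t[1]='k' → 'mnk'
j=9: add t[3]='v' → 'mnkv'
j=11: add t[5]='e' → 'mnkve'
j=13: add t[0]='k' → 'mnkvek'
j=15: add t[2]='q' → 'mnkvekq'
j=17: add t[4]='m' → 'mnkvekqm'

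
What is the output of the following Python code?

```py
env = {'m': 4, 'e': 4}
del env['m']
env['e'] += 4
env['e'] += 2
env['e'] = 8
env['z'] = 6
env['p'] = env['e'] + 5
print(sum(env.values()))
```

27

del 'm' → {'e': 4}
env['e'] = 4+4 = 8 → {'e': 8}
env['e'] = 8+2 = 10 → {'e': 10}
env['e'] = 8 → {'e': 8}
env['z'] = 6 → {'e': 8, 'z': 6}
env['p'] = env['e']+5 = 13 → {'e': 8, 'z': 6, 'p': 13}
sum of values = 27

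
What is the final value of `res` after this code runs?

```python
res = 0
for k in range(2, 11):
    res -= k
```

k=2: res = 0-2 = -2
k=3: res = (-2)-3 = -5
k=4: res = (-5)-4 = -9
k=5: res = (-9)-5 = -14
k=6: res = (-14)-6 = -20
k=7: res = (-20)-7 = -27
k=8: res = (-27)-8 = -35
k=9: res = (-35)-9 = -44
k=10: res = (-44)-10 = -54

-54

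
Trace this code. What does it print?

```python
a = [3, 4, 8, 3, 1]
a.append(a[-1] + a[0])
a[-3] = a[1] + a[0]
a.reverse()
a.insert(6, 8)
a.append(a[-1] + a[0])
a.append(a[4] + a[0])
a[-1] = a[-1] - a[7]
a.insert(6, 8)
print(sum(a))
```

append a[-1]+a[0] = 1+3 = 4 → [3, 4, 8, 3, 1, 4]
a[-3] = a[1]+a[0] = 4+3 = 7 → [3, 4, 8, 7, 1, 4]
reverse → [4, 1, 7, 8, 4, 3]
insert 8 at 6 → [4, 1, 7, 8, 4, 3, 8]
append a[-1]+a[0] = 8+4 = 12 → [4, 1, 7, 8, 4, 3, 8, 12]
append a[4]+a[0] = 4+4 = 8 → [4, 1, 7, 8, 4, 3, 8, 12, 8]
a[-1] = a[-1]-a[7] = 8-12 = -4 → [4, 1, 7, 8, 4, 3, 8, 12, -4]
insert 8 at 6 → [4, 1, 7, 8, 4, 3, 8, 8, 12, -4]
sum = 51

51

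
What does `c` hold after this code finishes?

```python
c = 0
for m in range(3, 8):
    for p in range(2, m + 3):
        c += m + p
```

m=3,p=2: c = 0+5 = 5
m=3,p=3: c = 5+6 = 11
m=3,p=4: c = 11+7 = 18
m=3,p=5: c = 18+8 = 26
m=4,p=2: c = 26+6 = 32
m=4,p=3: c = 32+7 = 39
m=4,p=4: c = 39+8 = 47
m=4,p=5: c = 47+9 = 56
m=4,p=6: c = 56+10 = 66
m=5,p=2: c = 66+7 = 73
m=5,p=3: c = 73+8 = 81
m=5,p=4: c = 81+9 = 90
m=5,p=5: c = 90+10 = 100
m=5,p=6: c = 100+11 = 111
m=5,p=7: c = 111+12 = 123
m=6,p=2: c = 123+8 = 131
m=6,p=3: c = 131+9 = 140
m=6,p=4: c = 140+10 = 150
m=6,p=5: c = 150+11 = 161
m=6,p=6: c = 161+12 = 173
m=6,p=7: c = 173+13 = 186
m=6,p=8: c = 186+14 = 200
m=7,p=2: c = 200+9 = 209
m=7,p=3: c = 209+10 = 219
m=7,p=4: c = 219+11 = 230
m=7,p=5: c = 230+12 = 242
m=7,p=6: c = 242+13 = 255
m=7,p=7: c = 255+14 = 269
m=7,p=8: c = 269+15 = 284
m=7,p=9: c = 284+16 = 300

300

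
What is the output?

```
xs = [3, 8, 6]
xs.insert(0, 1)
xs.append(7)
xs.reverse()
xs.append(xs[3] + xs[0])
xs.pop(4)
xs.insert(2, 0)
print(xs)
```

[7, 6, 0, 8, 3, 10]

insert 1 at 0 → [1, 3, 8, 6]
append 7 → [1, 3, 8, 6, 7]
reverse → [7, 6, 8, 3, 1]
append xs[3]+xs[0] = 3+7 = 10 → [7, 6, 8, 3, 1, 10]
pop(4) removes 1 → [7, 6, 8, 3, 10]
insert 0 at 2 → [7, 6, 0, 8, 3, 10]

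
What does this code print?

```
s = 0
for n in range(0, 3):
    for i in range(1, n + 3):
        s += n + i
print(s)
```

n=0,i=1: s = 0+1 = 1
n=0,i=2: s = 1+2 = 3
n=1,i=1: s = 3+2 = 5
n=1,i=2: s = 5+3 = 8
n=1,i=3: s = 8+4 = 12
n=2,i=1: s = 12+3 = 15
n=2,i=2: s = 15+4 = 19
n=2,i=3: s = 19+5 = 24
n=2,i=4: s = 24+6 = 30

30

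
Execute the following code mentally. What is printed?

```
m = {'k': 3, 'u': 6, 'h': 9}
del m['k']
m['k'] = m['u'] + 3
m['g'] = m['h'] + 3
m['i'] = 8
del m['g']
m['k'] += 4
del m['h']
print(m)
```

{'u': 6, 'k': 13, 'i': 8}

del 'k' → {'u': 6, 'h': 9}
m['k'] = m['u']+3 = 9 → {'u': 6, 'h': 9, 'k': 9}
m['g'] = m['h']+3 = 12 → {'u': 6, 'h': 9, 'k': 9, 'g': 12}
m['i'] = 8 → {'u': 6, 'h': 9, 'k': 9, 'g': 12, 'i': 8}
del 'g' → {'u': 6, 'h': 9, 'k': 9, 'i': 8}
m['k'] = 9+4 = 13 → {'u': 6, 'h': 9, 'k': 13, 'i': 8}
del 'h' → {'u': 6, 'k': 13, 'i': 8}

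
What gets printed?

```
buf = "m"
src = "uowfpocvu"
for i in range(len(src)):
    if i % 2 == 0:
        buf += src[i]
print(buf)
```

muwpcu

i=0: add 'u' → 'mu'
i=1: skip
i=2: add 'w' → 'muw'
i=3: skip
i=4: add 'p' → 'muwp'
i=5: skip
i=6: add 'c' → 'muwpc'
i=7: skip
i=8: add 'u' → 'muwpcu'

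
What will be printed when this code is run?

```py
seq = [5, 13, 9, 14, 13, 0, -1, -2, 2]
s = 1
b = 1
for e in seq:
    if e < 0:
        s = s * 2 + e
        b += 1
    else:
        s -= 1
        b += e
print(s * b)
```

e=5: not <0, s = 1-1 = 0; b=6
e=13: not <0, s = 0-1 = -1; b=19
e=9: not <0, s = (-1)-1 = -2; b=28
e=14: not <0, s = (-2)-1 = -3; b=42
e=13: not <0, s = (-3)-1 = -4; b=55
e=0: not <0, s = (-4)-1 = -5; b=55
e=-1: <0, s = (-5)*2+(-1) = -11; b=56
e=-2: <0, s = (-11)*2+(-2) = -24; b=57
e=2: not <0, s = (-24)-1 = -25; b=59
s*b = (-25)*59 = -1475

-1475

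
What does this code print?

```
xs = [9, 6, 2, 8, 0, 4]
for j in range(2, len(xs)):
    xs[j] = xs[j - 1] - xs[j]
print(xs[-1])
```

j=2: xs[2] = 6-2 = 4 → [9, 6, 4, 8, 0, 4]
j=3: xs[3] = 4-8 = -4 → [9, 6, 4, -4, 0, 4]
j=4: xs[4] = (-4)-0 = -4 → [9, 6, 4, -4, -4, 4]
j=5: xs[5] = (-4)-4 = -8 → [9, 6, 4, -4, -4, -8]

-8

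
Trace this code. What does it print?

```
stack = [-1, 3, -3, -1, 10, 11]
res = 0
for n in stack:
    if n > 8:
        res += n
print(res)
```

n=-1: not >8
n=3: not >8
n=-3: not >8
n=-1: not >8
n=10: >8, res = 0+10 = 10
n=11: >8, res = 10+11 = 21

21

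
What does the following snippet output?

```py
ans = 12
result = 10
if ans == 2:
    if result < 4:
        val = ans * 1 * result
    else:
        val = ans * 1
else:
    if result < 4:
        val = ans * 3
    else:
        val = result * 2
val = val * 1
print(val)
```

20

ans=12, result=10
ans == 2 is False; result < 4 is False
→ val = result * 2 = 20
val = 20*1 = 20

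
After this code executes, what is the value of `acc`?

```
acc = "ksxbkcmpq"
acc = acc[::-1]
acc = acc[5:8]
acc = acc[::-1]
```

reverse → 'qpmckbxsk'
slice [5:8] → 'bxs'
reverse → 'sxb'

'sxb'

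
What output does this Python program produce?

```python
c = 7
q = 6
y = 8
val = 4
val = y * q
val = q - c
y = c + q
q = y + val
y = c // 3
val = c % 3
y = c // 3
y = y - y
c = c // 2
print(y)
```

val = 8*6 = 48
val = 6-7 = -1
y = 7+6 = 13
q = 13+(-1) = 12
y = 7//3 = 2
val = 7%3 = 1
y = 7//3 = 2
y = 2-2 = 0
c = 7//2 = 3

0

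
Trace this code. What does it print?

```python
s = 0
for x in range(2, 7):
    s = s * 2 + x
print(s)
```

88

x=2: s = 0*2+2 = 2
x=3: s = 2*2+3 = 7
x=4: s = 7*2+4 = 18
x=5: s = 18*2+5 = 41
x=6: s = 41*2+6 = 88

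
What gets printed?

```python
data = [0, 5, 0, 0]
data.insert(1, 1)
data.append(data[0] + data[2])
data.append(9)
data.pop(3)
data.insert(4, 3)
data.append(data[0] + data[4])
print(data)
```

insert 1 at 1 → [0, 1, 5, 0, 0]
append data[0]+data[2] = 0+5 = 5 → [0, 1, 5, 0, 0, 5]
append 9 → [0, 1, 5, 0, 0, 5, 9]
pop(3) removes 0 → [0, 1, 5, 0, 5, 9]
insert 3 at 4 → [0, 1, 5, 0, 3, 5, 9]
append data[0]+data[4] = 0+3 = 3 → [0, 1, 5, 0, 3, 5, 9, 3]

[0, 1, 5, 0, 3, 5, 9, 3]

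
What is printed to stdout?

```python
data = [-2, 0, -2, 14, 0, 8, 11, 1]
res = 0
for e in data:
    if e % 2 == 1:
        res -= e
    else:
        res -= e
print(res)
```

e=-2: not odd, res = 0-(-2) = 2
e=0: not odd, res = 2-0 = 2
e=-2: not odd, res = 2-(-2) = 4
e=14: not odd, res = 4-14 = -10
e=0: not odd, res = (-10)-0 = -10
e=8: not odd, res = (-10)-8 = -18
e=11: odd, res = (-18)-11 = -29
e=1: odd, res = (-29)-1 = -30

-30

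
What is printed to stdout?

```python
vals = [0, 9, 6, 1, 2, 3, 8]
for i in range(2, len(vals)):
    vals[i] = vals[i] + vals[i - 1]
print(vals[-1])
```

i=2: vals[2] = 6+9 = 15 → [0, 9, 15, 1, 2, 3, 8]
i=3: vals[3] = 1+15 = 16 → [0, 9, 15, 16, 2, 3, 8]
i=4: vals[4] = 2+16 = 18 → [0, 9, 15, 16, 18, 3, 8]
i=5: vals[5] = 3+18 = 21 → [0, 9, 15, 16, 18, 21, 8]
i=6: vals[6] = 8+21 = 29 → [0, 9, 15, 16, 18, 21, 29]

29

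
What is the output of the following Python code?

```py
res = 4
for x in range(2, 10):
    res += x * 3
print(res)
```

136

x=2: res = 4+2*3 = 10
x=3: res = 10+3*3 = 19
x=4: res = 19+4*3 = 31
x=5: res = 31+5*3 = 46
x=6: res = 46+6*3 = 64
x=7: res = 64+7*3 = 85
x=8: res = 85+8*3 = 109
x=9: res = 109+9*3 = 136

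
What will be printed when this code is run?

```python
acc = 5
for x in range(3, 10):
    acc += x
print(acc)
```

x=3: acc = 5+3 = 8
x=4: acc = 8+4 = 12
x=5: acc = 12+5 = 17
x=6: acc = 17+6 = 23
x=7: acc = 23+7 = 30
x=8: acc = 30+8 = 38
x=9: acc = 38+9 = 47

47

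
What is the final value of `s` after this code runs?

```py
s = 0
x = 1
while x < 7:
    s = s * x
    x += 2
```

x=1: s = 0*1 = 0
x=3: s = 0*3 = 0
x=5: s = 0*5 = 0

0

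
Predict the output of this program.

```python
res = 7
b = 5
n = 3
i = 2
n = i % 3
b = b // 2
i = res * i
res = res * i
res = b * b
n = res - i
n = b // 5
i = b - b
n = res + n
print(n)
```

n = 2%3 = 2
b = 5//2 = 2
i = 7*2 = 14
res = 7*14 = 98
res = 2*2 = 4
n = 4-14 = -10
n = 2//5 = 0
i = 2-2 = 0
n = 4+0 = 4

4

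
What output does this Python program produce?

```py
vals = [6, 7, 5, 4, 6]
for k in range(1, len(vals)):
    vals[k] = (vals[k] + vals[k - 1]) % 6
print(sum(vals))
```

15

k=1: vals[1] = (7+6)%6 = 1 → [6, 1, 5, 4, 6]
k=2: vals[2] = (5+1)%6 = 0 → [6, 1, 0, 4, 6]
k=3: vals[3] = (4+0)%6 = 4 → [6, 1, 0, 4, 6]
k=4: vals[4] = (6+4)%6 = 4 → [6, 1, 0, 4, 4]
sum = 15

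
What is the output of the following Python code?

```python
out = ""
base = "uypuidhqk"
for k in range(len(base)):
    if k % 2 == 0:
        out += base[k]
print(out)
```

k=0: add 'u' → 'u'
k=1: skip
k=2: add 'p' → 'up'
k=3: skip
k=4: add 'i' → 'upi'
k=5: skip
k=6: add 'h' → 'upih'
k=7: skip
k=8: add 'k' → 'upihk'

upihk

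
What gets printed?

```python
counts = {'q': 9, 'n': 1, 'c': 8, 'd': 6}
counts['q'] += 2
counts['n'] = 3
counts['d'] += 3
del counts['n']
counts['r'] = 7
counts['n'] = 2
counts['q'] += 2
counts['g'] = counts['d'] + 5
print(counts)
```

{'q': 13, 'c': 8, 'd': 9, 'r': 7, 'n': 2, 'g': 14}

counts['q'] = 9+2 = 11 → {'q': 11, 'n': 1, 'c': 8, 'd': 6}
counts['n'] = 3 → {'q': 11, 'n': 3, 'c': 8, 'd': 6}
counts['d'] = 6+3 = 9 → {'q': 11, 'n': 3, 'c': 8, 'd': 9}
del 'n' → {'q': 11, 'c': 8, 'd': 9}
counts['r'] = 7 → {'q': 11, 'c': 8, 'd': 9, 'r': 7}
counts['n'] = 2 → {'q': 11, 'c': 8, 'd': 9, 'r': 7, 'n': 2}
counts['q'] = 11+2 = 13 → {'q': 13, 'c': 8, 'd': 9, 'r': 7, 'n': 2}
counts['g'] = counts['d']+5 = 14 → {'q': 13, 'c': 8, 'd': 9, 'r': 7, 'n': 2, 'g': 14}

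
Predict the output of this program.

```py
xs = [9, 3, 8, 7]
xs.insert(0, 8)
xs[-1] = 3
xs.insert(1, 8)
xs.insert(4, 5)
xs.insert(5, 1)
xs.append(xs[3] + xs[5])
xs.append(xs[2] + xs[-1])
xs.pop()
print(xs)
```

[8, 8, 9, 3, 5, 1, 8, 3, 4]

insert 8 at 0 → [8, 9, 3, 8, 7]
xs[-1] = 3 → [8, 9, 3, 8, 3]
insert 8 at 1 → [8, 8, 9, 3, 8, 3]
insert 5 at 4 → [8, 8, 9, 3, 5, 8, 3]
insert 1 at 5 → [8, 8, 9, 3, 5, 1, 8, 3]
append xs[3]+xs[5] = 3+1 = 4 → [8, 8, 9, 3, 5, 1, 8, 3, 4]
append xs[2]+xs[-1] = 9+4 = 13 → [8, 8, 9, 3, 5, 1, 8, 3, 4, 13]
pop() removes 13 → [8, 8, 9, 3, 5, 1, 8, 3, 4]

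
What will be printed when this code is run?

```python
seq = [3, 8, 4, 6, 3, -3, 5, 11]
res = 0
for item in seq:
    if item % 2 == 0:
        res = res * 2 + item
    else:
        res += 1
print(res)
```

58

item=3: not even, res = 0+1 = 1
item=8: even, res = 1*2+8 = 10
item=4: even, res = 10*2+4 = 24
item=6: even, res = 24*2+6 = 54
item=3: not even, res = 54+1 = 55
item=-3: not even, res = 55+1 = 56
item=5: not even, res = 56+1 = 57
item=11: not even, res = 57+1 = 58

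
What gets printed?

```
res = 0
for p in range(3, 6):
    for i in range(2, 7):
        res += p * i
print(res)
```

240

p=3,i=2: res = 0+6 = 6
p=3,i=3: res = 6+9 = 15
p=3,i=4: res = 15+12 = 27
p=3,i=5: res = 27+15 = 42
p=3,i=6: res = 42+18 = 60
p=4,i=2: res = 60+8 = 68
p=4,i=3: res = 68+12 = 80
p=4,i=4: res = 80+16 = 96
p=4,i=5: res = 96+20 = 116
p=4,i=6: res = 116+24 = 140
p=5,i=2: res = 140+10 = 150
p=5,i=3: res = 150+15 = 165
p=5,i=4: res = 165+20 = 185
p=5,i=5: res = 185+25 = 210
p=5,i=6: res = 210+30 = 240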